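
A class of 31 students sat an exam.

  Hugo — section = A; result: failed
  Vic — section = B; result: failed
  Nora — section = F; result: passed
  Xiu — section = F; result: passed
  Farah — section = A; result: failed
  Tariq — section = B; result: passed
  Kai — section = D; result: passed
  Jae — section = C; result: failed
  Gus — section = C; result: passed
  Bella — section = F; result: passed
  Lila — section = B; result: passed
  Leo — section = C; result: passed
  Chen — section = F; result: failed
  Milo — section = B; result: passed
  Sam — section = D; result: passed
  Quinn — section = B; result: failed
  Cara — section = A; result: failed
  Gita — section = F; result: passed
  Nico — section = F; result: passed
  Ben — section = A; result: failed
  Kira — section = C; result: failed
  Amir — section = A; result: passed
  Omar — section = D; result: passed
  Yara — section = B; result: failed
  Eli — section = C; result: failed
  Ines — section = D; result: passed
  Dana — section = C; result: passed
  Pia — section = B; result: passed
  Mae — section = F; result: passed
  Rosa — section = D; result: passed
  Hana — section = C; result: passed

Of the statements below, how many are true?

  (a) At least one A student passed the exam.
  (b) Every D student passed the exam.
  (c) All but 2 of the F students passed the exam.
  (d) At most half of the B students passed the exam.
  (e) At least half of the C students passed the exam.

3

(a) A: |A| = 5, |A ∩ B| = 1; needs A ∩ B ≠ ∅ (|A ∩ B| ≥ 1) — true.
(b) D: |A| = 5, |A ∩ B| = 5; needs A ⊆ B, i.e. every element of A is in B (|A ∖ B| = 0) — true.
(c) F: |A| = 7, |A ∩ B| = 6; needs |A ∖ B| = 2 — false.
(d) B: |A| = 7, |A ∩ B| = 4; needs |A ∩ B| ≤ |A ∖ B| — false.
(e) C: |A| = 7, |A ∩ B| = 4; needs |A ∩ B| ≥ |A ∖ B| — true.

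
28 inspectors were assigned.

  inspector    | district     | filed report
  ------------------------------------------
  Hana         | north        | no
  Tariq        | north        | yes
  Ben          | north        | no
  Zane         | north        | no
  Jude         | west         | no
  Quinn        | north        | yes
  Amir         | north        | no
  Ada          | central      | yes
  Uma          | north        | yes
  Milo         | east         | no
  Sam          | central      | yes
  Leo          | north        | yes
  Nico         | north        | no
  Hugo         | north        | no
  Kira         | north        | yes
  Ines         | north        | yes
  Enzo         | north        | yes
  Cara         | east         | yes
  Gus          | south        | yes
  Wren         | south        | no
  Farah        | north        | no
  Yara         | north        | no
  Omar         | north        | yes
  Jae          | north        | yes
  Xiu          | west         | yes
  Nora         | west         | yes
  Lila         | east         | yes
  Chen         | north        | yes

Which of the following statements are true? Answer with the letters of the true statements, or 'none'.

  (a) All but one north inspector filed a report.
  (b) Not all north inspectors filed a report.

|A| = 18, |A ∩ B| = 10, |A ∖ B| = 8.
(a) |A ∖ B| = 1: fails.
(b) A ⊄ B (|A ∖ B| ≥ 1): holds.

(b)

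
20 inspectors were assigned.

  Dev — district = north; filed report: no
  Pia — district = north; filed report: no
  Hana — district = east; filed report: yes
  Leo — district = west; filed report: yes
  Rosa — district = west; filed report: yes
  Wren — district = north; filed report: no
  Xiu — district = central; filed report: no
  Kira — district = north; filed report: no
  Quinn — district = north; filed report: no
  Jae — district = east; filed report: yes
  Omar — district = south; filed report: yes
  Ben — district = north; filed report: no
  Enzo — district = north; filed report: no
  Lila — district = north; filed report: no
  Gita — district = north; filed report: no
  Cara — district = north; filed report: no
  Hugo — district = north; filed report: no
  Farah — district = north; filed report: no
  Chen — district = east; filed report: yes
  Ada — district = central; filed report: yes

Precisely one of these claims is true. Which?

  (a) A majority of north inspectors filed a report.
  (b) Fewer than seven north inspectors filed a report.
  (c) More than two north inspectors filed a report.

(b)

|A| = 12, |A ∩ B| = 0, |A ∖ B| = 12.
(a) requires |A ∩ B| > |A ∖ B|: false.
(b) requires |A ∩ B| < 7: true.
(c) requires |A ∩ B| > 2: false.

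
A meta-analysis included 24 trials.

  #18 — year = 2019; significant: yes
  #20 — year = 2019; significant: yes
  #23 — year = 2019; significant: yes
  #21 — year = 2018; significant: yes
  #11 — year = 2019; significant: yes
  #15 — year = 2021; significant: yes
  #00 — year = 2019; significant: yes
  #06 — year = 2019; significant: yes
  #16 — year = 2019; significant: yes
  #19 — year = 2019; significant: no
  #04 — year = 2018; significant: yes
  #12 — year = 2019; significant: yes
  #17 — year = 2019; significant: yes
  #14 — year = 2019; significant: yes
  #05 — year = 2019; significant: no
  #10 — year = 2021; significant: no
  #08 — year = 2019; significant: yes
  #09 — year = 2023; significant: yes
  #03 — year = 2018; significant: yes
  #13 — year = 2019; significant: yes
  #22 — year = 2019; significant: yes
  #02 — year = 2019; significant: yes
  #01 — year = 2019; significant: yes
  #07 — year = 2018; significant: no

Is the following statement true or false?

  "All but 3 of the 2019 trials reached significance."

False

'All but 3 of the 2019 trials reached significance' holds iff |A ∖ B| = 3.
|A| = 17, |A ∩ B| = 15, |A ∖ B| = 2.
|A ∖ B| = 2, so the statement is false.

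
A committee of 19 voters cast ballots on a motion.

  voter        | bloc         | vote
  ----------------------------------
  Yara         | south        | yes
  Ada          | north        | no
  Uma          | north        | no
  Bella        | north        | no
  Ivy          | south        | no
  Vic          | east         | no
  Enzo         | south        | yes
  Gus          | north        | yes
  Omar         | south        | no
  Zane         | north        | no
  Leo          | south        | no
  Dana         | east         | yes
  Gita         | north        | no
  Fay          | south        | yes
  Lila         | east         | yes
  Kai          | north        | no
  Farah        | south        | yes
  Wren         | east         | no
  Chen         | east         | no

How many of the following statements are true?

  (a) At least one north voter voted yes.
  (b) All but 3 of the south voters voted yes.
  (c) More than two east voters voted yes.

(a) north: |A| = 7, |A ∩ B| = 1; needs A ∩ B ≠ ∅ (|A ∩ B| ≥ 1) — true.
(b) south: |A| = 7, |A ∩ B| = 4; needs |A ∖ B| = 3 — true.
(c) east: |A| = 5, |A ∩ B| = 2; needs |A ∩ B| > 2 — false.

2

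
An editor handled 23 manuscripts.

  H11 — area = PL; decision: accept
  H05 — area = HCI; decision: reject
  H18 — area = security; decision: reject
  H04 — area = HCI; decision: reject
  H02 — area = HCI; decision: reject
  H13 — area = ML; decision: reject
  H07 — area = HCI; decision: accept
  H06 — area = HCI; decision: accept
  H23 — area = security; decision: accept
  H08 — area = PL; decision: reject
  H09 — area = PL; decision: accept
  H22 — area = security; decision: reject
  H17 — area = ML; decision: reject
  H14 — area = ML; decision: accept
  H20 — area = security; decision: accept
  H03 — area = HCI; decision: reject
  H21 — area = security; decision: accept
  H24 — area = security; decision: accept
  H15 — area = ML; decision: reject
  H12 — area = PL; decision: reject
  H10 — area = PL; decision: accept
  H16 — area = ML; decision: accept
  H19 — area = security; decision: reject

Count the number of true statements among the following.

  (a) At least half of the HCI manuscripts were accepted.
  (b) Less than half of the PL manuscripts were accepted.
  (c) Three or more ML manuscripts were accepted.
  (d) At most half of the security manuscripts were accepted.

(a) HCI: |A| = 6, |A ∩ B| = 2; needs |A ∩ B| ≥ |A ∖ B| — false.
(b) PL: |A| = 5, |A ∩ B| = 3; needs |A ∩ B| < |A ∖ B| — false.
(c) ML: |A| = 5, |A ∩ B| = 2; needs |A ∩ B| ≥ 3 — false.
(d) security: |A| = 7, |A ∩ B| = 4; needs |A ∩ B| ≤ |A ∖ B| — false.

0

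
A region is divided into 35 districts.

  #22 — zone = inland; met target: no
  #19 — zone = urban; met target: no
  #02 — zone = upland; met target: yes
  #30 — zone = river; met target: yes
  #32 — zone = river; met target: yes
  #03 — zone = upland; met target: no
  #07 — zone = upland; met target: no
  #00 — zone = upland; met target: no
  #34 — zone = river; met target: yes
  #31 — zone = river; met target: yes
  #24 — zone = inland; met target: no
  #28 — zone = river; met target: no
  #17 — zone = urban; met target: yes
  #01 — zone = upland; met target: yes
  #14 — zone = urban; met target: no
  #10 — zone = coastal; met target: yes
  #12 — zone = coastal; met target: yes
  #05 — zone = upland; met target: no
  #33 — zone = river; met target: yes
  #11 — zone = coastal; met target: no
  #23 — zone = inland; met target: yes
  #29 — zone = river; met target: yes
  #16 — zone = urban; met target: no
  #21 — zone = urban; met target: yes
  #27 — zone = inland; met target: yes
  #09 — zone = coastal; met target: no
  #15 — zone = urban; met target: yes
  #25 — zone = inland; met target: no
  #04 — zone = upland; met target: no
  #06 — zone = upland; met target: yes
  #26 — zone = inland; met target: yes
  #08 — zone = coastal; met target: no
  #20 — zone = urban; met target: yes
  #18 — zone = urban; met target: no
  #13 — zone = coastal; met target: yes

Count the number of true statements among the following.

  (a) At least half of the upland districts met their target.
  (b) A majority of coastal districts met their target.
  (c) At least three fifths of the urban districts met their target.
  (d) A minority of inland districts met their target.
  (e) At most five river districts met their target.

0

(a) upland: |A| = 8, |A ∩ B| = 3; needs |A ∩ B| ≥ |A ∖ B| — false.
(b) coastal: |A| = 6, |A ∩ B| = 3; needs |A ∩ B| > |A ∖ B| — false.
(c) urban: |A| = 8, |A ∩ B| = 4; needs |A ∩ B| / |A| ≥ 3/5 — false.
(d) inland: |A| = 6, |A ∩ B| = 3; needs |A ∩ B| < |A ∖ B| — false.
(e) river: |A| = 7, |A ∩ B| = 6; needs |A ∩ B| ≤ 5 — false.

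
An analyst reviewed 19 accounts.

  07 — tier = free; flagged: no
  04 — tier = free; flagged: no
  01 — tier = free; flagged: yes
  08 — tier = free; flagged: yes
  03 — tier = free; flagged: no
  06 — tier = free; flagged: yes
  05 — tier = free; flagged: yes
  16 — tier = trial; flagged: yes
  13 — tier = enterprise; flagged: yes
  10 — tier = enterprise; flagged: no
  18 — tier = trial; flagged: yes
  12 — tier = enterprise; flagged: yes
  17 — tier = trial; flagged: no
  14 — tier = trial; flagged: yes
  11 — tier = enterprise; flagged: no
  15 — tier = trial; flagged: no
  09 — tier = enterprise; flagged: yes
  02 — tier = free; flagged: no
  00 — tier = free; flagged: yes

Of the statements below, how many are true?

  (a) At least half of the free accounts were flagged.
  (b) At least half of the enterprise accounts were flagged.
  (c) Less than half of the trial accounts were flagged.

(a) free: |A| = 9, |A ∩ B| = 5; needs |A ∩ B| ≥ |A ∖ B| — true.
(b) enterprise: |A| = 5, |A ∩ B| = 3; needs |A ∩ B| ≥ |A ∖ B| — true.
(c) trial: |A| = 5, |A ∩ B| = 3; needs |A ∩ B| < |A ∖ B| — false.

2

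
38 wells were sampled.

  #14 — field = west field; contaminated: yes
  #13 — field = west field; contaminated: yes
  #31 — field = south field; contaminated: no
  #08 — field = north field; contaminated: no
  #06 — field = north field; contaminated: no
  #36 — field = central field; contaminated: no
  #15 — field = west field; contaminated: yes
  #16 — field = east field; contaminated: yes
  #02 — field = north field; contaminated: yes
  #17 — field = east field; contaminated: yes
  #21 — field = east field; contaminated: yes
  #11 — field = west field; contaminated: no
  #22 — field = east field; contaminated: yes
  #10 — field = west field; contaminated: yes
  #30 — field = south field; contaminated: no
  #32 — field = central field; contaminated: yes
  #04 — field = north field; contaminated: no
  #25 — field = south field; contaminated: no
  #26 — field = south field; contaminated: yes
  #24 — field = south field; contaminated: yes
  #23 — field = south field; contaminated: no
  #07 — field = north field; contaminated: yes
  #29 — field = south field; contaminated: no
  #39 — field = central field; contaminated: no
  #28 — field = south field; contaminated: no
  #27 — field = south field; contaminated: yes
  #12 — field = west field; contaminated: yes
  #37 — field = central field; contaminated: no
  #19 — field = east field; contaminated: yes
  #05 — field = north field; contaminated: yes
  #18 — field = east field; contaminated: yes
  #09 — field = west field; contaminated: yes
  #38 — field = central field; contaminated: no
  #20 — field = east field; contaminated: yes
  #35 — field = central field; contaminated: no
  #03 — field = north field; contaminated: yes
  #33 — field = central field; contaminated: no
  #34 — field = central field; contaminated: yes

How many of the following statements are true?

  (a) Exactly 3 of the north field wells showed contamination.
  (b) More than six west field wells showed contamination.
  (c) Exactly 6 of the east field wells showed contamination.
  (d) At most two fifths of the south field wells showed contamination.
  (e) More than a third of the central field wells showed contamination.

(a) north field: |A| = 7, |A ∩ B| = 4; needs |A ∩ B| = 3 — false.
(b) west field: |A| = 7, |A ∩ B| = 6; needs |A ∩ B| > 6 — false.
(c) east field: |A| = 7, |A ∩ B| = 7; needs |A ∩ B| = 6 — false.
(d) south field: |A| = 9, |A ∩ B| = 3; needs |A ∩ B| / |A| ≤ 2/5 — true.
(e) central field: |A| = 8, |A ∩ B| = 2; needs |A ∩ B| / |A| > 1/3 — false.

1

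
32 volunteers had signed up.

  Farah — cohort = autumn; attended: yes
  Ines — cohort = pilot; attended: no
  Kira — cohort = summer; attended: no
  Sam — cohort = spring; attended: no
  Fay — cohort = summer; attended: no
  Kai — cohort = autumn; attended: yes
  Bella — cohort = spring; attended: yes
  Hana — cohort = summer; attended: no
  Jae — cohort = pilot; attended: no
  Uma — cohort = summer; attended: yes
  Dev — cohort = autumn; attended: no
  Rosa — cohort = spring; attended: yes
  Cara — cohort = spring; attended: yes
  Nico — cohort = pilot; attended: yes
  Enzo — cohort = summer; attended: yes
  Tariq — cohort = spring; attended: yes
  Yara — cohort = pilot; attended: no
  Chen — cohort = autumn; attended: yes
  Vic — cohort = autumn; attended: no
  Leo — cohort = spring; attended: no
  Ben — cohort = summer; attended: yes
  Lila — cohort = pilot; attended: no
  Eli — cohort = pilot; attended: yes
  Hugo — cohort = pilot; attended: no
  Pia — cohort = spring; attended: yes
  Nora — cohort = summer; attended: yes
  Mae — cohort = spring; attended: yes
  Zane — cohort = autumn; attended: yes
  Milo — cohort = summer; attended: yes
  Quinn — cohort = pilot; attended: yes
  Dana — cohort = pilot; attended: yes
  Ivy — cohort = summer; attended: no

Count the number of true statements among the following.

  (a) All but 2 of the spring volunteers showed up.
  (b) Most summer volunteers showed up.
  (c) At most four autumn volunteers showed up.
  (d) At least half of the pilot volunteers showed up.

3

(a) spring: |A| = 8, |A ∩ B| = 6; needs |A ∖ B| = 2 — true.
(b) summer: |A| = 9, |A ∩ B| = 5; needs |A ∩ B| > |A ∖ B| — true.
(c) autumn: |A| = 6, |A ∩ B| = 4; needs |A ∩ B| ≤ 4 — true.
(d) pilot: |A| = 9, |A ∩ B| = 4; needs |A ∩ B| ≥ |A ∖ B| — false.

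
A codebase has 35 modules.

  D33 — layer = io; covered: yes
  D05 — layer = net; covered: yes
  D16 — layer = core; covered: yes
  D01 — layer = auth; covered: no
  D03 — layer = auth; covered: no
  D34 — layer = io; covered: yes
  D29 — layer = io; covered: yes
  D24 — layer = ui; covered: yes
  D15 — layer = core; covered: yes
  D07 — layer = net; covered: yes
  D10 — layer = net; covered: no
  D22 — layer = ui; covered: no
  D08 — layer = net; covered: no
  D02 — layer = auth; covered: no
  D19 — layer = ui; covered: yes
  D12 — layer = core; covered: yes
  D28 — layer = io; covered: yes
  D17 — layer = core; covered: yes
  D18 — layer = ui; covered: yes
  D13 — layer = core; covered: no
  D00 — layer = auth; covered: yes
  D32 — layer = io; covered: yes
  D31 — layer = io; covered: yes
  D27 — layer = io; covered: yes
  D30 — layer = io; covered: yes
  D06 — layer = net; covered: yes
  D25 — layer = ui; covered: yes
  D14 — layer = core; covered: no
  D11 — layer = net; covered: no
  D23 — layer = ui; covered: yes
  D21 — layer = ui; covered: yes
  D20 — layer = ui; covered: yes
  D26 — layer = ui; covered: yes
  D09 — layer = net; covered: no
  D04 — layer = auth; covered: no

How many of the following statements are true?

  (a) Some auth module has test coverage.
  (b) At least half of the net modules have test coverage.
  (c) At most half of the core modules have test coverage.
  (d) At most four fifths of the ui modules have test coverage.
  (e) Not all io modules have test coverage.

1

(a) auth: |A| = 5, |A ∩ B| = 1; needs A ∩ B ≠ ∅ (|A ∩ B| ≥ 1) — true.
(b) net: |A| = 7, |A ∩ B| = 3; needs |A ∩ B| ≥ |A ∖ B| — false.
(c) core: |A| = 6, |A ∩ B| = 4; needs |A ∩ B| ≤ |A ∖ B| — false.
(d) ui: |A| = 9, |A ∩ B| = 8; needs |A ∩ B| / |A| ≤ 4/5 — false.
(e) io: |A| = 8, |A ∩ B| = 8; needs A ⊄ B (|A ∖ B| ≥ 1) — false.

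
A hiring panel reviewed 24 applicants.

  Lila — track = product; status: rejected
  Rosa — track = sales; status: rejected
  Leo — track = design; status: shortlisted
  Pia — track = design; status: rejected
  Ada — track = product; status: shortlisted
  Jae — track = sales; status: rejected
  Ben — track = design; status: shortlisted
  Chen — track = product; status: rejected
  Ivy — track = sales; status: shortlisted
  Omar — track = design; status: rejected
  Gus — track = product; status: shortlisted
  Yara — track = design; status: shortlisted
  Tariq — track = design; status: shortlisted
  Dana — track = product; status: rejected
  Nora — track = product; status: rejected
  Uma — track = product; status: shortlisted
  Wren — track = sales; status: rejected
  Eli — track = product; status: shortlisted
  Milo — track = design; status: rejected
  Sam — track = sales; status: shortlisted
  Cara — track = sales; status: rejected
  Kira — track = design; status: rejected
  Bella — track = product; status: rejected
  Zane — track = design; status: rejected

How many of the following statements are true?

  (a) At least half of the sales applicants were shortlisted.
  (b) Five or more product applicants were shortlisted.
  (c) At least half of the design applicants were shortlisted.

(a) sales: |A| = 6, |A ∩ B| = 2; needs |A ∩ B| ≥ |A ∖ B| — false.
(b) product: |A| = 9, |A ∩ B| = 4; needs |A ∩ B| ≥ 5 — false.
(c) design: |A| = 9, |A ∩ B| = 4; needs |A ∩ B| ≥ |A ∖ B| — false.

0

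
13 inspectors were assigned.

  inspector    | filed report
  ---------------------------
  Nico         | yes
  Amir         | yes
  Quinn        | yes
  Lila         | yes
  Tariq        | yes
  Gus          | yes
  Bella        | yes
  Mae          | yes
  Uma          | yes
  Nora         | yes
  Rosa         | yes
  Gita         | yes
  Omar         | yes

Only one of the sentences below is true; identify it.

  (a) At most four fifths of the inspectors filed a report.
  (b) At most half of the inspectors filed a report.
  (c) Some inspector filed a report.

(c)

|A| = 13, |A ∩ B| = 13, |A ∖ B| = 0.
(a) requires |A ∩ B| / |A| ≤ 4/5: false.
(b) requires |A ∩ B| ≤ |A ∖ B|: false.
(c) requires A ∩ B ≠ ∅ (|A ∩ B| ≥ 1): true.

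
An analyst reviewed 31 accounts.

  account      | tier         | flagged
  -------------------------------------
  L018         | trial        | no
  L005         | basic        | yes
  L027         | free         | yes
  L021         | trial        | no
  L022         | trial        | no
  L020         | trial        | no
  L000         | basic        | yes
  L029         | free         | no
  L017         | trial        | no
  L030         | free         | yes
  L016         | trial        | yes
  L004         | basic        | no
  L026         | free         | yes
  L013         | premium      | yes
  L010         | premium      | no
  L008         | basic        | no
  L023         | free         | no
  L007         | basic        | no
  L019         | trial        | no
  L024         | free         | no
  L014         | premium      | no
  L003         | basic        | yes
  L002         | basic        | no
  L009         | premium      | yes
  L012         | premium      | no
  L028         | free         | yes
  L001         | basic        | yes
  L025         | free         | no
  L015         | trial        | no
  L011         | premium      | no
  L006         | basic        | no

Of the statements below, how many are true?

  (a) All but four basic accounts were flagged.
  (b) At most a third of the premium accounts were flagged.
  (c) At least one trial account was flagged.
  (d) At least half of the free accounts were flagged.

(a) basic: |A| = 9, |A ∩ B| = 4; needs |A ∖ B| = 4 — false.
(b) premium: |A| = 6, |A ∩ B| = 2; needs |A ∩ B| / |A| ≤ 1/3 — true.
(c) trial: |A| = 8, |A ∩ B| = 1; needs A ∩ B ≠ ∅ (|A ∩ B| ≥ 1) — true.
(d) free: |A| = 8, |A ∩ B| = 4; needs |A ∩ B| ≥ |A ∖ B| — true.

3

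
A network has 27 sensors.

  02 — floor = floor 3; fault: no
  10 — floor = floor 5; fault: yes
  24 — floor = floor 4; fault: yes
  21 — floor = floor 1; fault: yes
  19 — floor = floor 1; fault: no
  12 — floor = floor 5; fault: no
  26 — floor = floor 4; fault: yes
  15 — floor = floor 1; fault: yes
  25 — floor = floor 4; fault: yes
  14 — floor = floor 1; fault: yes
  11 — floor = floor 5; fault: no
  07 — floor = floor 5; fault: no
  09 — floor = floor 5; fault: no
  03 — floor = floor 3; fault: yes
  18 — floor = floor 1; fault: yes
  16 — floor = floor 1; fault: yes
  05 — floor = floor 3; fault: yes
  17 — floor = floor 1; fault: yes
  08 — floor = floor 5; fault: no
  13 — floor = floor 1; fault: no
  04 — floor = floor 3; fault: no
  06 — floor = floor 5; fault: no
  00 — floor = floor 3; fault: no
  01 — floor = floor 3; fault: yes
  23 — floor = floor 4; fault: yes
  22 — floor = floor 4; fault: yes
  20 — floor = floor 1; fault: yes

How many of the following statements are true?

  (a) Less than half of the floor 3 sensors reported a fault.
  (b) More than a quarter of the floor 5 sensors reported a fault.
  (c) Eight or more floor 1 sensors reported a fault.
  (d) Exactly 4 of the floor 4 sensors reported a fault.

0

(a) floor 3: |A| = 6, |A ∩ B| = 3; needs |A ∩ B| < |A ∖ B| — false.
(b) floor 5: |A| = 7, |A ∩ B| = 1; needs |A ∩ B| / |A| > 1/4 — false.
(c) floor 1: |A| = 9, |A ∩ B| = 7; needs |A ∩ B| ≥ 8 — false.
(d) floor 4: |A| = 5, |A ∩ B| = 5; needs |A ∩ B| = 4 — false.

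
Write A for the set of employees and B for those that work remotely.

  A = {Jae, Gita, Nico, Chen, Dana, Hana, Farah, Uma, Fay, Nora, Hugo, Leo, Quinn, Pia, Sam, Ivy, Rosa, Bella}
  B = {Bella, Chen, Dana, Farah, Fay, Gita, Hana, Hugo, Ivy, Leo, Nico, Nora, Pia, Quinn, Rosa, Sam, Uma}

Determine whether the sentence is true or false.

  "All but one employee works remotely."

The determiner here denotes the relation: |A ∖ B| = 1.
|A| = 18, |A ∩ B| = 17, |A ∖ B| = 1.
|A ∖ B| = 1, so the statement is true.

True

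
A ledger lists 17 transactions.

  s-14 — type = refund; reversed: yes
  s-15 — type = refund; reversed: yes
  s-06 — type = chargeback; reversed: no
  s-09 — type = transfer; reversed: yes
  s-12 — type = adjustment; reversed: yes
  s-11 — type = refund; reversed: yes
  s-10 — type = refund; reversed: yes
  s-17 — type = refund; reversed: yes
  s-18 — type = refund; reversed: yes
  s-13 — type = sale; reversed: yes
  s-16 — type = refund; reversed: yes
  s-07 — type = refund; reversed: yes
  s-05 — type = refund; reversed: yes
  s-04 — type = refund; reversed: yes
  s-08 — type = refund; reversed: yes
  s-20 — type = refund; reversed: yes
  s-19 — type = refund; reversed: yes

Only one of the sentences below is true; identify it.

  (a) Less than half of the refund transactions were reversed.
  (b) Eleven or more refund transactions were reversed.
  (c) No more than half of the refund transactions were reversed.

(b)

|A| = 13, |A ∩ B| = 13, |A ∖ B| = 0.
(a) requires |A ∩ B| < |A ∖ B|: false.
(b) requires |A ∩ B| ≥ 11: true.
(c) requires |A ∩ B| ≤ |A ∖ B|: false.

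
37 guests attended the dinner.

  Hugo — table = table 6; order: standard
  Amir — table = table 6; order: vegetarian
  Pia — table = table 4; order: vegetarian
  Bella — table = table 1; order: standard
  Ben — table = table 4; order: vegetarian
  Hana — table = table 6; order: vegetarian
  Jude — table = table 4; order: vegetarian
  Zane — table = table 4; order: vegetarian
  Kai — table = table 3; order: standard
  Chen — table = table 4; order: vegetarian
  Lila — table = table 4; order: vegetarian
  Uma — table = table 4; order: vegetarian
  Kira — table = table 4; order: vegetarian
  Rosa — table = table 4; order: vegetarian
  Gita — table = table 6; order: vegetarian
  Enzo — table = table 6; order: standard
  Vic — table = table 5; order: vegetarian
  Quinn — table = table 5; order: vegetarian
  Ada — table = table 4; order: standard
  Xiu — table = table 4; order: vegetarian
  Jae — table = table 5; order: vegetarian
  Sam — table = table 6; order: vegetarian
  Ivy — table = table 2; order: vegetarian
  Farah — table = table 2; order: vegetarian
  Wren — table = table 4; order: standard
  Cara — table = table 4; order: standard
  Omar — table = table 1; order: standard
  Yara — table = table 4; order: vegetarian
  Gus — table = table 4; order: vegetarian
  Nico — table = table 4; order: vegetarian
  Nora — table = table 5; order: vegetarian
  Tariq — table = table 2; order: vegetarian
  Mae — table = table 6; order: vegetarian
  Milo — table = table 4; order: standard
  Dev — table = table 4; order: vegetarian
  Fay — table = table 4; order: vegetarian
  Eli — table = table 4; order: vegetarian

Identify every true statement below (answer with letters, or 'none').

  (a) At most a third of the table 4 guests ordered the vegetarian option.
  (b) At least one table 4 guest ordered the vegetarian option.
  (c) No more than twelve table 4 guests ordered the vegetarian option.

(b)

|A| = 20, |A ∩ B| = 16, |A ∖ B| = 4.
(a) |A ∩ B| / |A| ≤ 1/3: fails.
(b) A ∩ B ≠ ∅ (|A ∩ B| ≥ 1): holds.
(c) |A ∩ B| ≤ 12: fails.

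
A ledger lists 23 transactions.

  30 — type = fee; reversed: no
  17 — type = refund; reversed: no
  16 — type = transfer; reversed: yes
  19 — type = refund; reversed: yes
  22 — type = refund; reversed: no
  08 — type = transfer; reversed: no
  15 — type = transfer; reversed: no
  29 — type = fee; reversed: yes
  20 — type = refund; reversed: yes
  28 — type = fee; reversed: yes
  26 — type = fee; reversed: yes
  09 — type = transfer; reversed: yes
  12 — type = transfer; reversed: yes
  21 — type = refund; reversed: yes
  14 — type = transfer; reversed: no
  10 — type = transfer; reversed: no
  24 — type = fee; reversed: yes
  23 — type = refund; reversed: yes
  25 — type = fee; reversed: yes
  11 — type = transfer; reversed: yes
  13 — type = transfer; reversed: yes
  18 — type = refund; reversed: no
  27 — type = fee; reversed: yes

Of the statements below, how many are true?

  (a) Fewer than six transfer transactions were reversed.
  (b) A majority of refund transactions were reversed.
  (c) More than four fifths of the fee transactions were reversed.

(a) transfer: |A| = 9, |A ∩ B| = 5; needs |A ∩ B| < 6 — true.
(b) refund: |A| = 7, |A ∩ B| = 4; needs |A ∩ B| > |A ∖ B| — true.
(c) fee: |A| = 7, |A ∩ B| = 6; needs |A ∩ B| / |A| > 4/5 — true.

3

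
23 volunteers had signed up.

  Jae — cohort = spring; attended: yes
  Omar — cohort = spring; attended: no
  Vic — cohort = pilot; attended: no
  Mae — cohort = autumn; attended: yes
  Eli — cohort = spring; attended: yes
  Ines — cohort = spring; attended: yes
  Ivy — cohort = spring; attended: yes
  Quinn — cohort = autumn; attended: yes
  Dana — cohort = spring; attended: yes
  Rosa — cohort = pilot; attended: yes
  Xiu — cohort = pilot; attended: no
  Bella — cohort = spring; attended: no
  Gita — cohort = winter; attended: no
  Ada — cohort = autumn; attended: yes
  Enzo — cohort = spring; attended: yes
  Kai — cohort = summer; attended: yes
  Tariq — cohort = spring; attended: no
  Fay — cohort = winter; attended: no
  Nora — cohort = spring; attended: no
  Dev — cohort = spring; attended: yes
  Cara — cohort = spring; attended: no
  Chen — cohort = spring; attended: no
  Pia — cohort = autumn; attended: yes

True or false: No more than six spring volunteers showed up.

False

The determiner here denotes the relation: |A ∩ B| ≤ 6.
A (the restrictor) = {Jae, Omar, Eli, Ines, Ivy, Dana, Bella, Enzo, Tariq, Nora, Dev, Cara, Chen}, |A| = 13.
A ∩ B = {Jae, Eli, Ines, Ivy, Dana, Enzo, Dev}, so |A ∩ B| = 7.
|A ∩ B| = 7, so the statement is false.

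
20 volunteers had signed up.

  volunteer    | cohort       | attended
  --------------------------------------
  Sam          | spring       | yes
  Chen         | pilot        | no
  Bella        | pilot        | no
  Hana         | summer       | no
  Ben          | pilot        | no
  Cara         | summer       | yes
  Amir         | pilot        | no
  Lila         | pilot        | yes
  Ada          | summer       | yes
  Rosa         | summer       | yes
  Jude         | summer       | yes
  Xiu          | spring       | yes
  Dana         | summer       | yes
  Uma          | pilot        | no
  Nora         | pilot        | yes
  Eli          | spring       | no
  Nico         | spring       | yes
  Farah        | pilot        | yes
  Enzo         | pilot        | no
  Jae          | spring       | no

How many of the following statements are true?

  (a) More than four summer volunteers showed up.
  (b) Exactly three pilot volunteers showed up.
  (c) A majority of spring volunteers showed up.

3

(a) summer: |A| = 6, |A ∩ B| = 5; needs |A ∩ B| > 4 — true.
(b) pilot: |A| = 9, |A ∩ B| = 3; needs |A ∩ B| = 3 — true.
(c) spring: |A| = 5, |A ∩ B| = 3; needs |A ∩ B| > |A ∖ B| — true.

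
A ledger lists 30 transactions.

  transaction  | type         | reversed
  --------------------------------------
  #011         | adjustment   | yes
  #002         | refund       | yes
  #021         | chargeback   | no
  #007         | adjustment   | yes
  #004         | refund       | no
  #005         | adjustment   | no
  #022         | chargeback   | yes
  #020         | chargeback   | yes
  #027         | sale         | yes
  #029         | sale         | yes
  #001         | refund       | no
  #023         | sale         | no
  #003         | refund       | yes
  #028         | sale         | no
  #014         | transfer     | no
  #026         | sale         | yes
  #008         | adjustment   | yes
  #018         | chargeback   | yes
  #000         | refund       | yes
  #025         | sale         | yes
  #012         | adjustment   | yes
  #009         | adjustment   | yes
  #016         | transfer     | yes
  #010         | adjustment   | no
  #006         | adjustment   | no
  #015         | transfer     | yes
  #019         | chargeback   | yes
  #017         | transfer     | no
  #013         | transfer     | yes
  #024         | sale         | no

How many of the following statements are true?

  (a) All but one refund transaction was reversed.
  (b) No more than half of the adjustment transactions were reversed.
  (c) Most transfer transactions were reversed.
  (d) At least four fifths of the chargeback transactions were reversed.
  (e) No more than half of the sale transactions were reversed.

2

(a) refund: |A| = 5, |A ∩ B| = 3; needs |A ∖ B| = 1 — false.
(b) adjustment: |A| = 8, |A ∩ B| = 5; needs |A ∩ B| ≤ |A ∖ B| — false.
(c) transfer: |A| = 5, |A ∩ B| = 3; needs |A ∩ B| > |A ∖ B| — true.
(d) chargeback: |A| = 5, |A ∩ B| = 4; needs |A ∩ B| / |A| ≥ 4/5 — true.
(e) sale: |A| = 7, |A ∩ B| = 4; needs |A ∩ B| ≤ |A ∖ B| — false.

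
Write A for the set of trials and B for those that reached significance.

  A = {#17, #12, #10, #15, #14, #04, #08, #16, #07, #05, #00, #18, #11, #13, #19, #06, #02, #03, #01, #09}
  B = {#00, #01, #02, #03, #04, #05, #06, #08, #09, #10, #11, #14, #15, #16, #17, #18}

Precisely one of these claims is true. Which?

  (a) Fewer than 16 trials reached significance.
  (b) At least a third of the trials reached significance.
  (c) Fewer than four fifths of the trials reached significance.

(b)

|A| = 20, |A ∩ B| = 16, |A ∖ B| = 4.
(a) requires |A ∩ B| < 16: false.
(b) requires |A ∩ B| / |A| ≥ 1/3: true.
(c) requires |A ∩ B| / |A| < 4/5: false.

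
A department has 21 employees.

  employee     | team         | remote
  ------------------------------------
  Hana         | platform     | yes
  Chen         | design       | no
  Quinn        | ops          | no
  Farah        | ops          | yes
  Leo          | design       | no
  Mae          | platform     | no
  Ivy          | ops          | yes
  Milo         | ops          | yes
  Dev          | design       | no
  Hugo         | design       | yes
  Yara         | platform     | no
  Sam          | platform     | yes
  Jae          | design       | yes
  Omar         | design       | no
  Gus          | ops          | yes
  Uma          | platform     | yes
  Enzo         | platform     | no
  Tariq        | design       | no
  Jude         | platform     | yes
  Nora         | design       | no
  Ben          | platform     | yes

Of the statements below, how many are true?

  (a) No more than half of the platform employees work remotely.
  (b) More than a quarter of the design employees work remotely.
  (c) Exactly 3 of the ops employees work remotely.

(a) platform: |A| = 8, |A ∩ B| = 5; needs |A ∩ B| ≤ |A ∖ B| — false.
(b) design: |A| = 8, |A ∩ B| = 2; needs |A ∩ B| / |A| > 1/4 — false.
(c) ops: |A| = 5, |A ∩ B| = 4; needs |A ∩ B| = 3 — false.

0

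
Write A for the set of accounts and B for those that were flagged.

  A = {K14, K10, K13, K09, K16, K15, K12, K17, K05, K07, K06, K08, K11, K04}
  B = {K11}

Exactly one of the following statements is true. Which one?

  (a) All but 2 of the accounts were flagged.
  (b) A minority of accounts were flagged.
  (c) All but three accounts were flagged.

(b)

|A| = 14, |A ∩ B| = 1, |A ∖ B| = 13.
(a) requires |A ∖ B| = 2: false.
(b) requires |A ∩ B| < |A ∖ B|: true.
(c) requires |A ∖ B| = 3: false.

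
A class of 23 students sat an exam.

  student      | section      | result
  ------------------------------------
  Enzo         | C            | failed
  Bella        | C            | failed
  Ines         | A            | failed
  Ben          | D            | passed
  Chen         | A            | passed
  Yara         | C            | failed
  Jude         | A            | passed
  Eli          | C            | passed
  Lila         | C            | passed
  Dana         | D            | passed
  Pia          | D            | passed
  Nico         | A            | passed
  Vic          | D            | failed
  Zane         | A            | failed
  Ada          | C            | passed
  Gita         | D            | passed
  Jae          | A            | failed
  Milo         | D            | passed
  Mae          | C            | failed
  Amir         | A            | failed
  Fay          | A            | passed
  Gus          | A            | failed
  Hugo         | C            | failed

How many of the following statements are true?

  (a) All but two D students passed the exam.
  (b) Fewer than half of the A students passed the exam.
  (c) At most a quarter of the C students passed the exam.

(a) D: |A| = 6, |A ∩ B| = 5; needs |A ∖ B| = 2 — false.
(b) A: |A| = 9, |A ∩ B| = 4; needs |A ∩ B| < |A ∖ B| — true.
(c) C: |A| = 8, |A ∩ B| = 3; needs |A ∩ B| / |A| ≤ 1/4 — false.

1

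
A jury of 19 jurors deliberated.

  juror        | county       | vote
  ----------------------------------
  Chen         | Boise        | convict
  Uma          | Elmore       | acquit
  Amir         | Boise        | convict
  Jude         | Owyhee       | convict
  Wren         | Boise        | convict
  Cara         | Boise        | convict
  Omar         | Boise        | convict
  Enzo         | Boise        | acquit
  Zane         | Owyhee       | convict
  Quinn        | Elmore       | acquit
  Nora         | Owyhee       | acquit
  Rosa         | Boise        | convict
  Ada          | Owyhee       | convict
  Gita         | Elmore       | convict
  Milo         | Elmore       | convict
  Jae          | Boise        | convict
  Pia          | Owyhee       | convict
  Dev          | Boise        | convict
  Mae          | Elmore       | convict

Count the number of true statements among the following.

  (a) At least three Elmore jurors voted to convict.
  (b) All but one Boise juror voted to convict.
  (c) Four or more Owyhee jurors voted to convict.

3

(a) Elmore: |A| = 5, |A ∩ B| = 3; needs |A ∩ B| ≥ 3 — true.
(b) Boise: |A| = 9, |A ∩ B| = 8; needs |A ∖ B| = 1 — true.
(c) Owyhee: |A| = 5, |A ∩ B| = 4; needs |A ∩ B| ≥ 4 — true.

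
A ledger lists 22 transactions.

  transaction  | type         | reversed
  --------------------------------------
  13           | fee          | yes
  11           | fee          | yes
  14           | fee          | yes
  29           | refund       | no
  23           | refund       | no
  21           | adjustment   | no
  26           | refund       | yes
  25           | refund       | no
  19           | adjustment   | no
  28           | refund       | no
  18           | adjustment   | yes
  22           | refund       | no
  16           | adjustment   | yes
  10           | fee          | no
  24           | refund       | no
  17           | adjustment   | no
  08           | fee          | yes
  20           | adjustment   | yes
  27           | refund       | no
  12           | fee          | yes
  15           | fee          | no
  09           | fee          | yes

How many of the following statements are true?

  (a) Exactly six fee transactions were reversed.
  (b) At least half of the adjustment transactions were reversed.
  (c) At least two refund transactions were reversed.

(a) fee: |A| = 8, |A ∩ B| = 6; needs |A ∩ B| = 6 — true.
(b) adjustment: |A| = 6, |A ∩ B| = 3; needs |A ∩ B| ≥ |A ∖ B| — true.
(c) refund: |A| = 8, |A ∩ B| = 1; needs |A ∩ B| ≥ 2 — false.

2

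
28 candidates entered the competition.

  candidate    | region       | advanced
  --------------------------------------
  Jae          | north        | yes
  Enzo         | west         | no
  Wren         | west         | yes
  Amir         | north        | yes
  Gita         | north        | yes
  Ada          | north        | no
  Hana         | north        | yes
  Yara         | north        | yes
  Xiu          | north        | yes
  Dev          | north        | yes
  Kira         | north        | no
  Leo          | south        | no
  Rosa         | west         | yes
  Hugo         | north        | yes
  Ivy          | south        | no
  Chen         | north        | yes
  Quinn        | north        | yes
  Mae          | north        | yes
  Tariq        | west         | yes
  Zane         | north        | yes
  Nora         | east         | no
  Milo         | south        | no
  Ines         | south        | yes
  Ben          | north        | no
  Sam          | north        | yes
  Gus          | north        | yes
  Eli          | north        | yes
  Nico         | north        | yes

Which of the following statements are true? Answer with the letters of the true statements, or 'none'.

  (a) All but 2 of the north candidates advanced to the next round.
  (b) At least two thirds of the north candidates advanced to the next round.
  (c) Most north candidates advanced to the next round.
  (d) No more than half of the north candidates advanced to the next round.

|A| = 19, |A ∩ B| = 16, |A ∖ B| = 3.
(a) |A ∖ B| = 2: fails.
(b) |A ∩ B| / |A| ≥ 2/3: holds.
(c) |A ∩ B| > |A ∖ B|: holds.
(d) |A ∩ B| ≤ |A ∖ B|: fails.

(b), (c)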